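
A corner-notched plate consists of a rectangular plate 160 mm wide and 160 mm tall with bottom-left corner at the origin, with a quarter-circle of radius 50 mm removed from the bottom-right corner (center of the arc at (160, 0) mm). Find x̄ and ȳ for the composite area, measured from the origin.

x̄ = 75.12 mm, ȳ = 84.88 mm

plate: A = 160 × 160 = 25600.00, centroid at (80.00, 80.00).
removed quarter-circle: A = −¼π·50² = -1963.50, centroid at (138.78, 21.22).
ΣA = 23636.50 mm², ΣAx̄ = 1775507.40 mm³, ΣAȳ = 2006333.33 mm³.
x̄ = 1775507.40/23636.50 = 75.12 mm; ȳ = 2006333.33/23636.50 = 84.88 mm.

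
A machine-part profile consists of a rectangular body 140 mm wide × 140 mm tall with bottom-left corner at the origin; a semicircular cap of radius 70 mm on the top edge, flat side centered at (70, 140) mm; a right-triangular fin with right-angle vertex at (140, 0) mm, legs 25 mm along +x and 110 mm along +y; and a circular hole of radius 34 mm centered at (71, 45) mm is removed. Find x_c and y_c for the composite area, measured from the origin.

x_c = 74.16 mm, y_c = 102.44 mm

Part | A | x̄ᵢ | ȳᵢ | A·x̄ᵢ | A·ȳᵢ
rectangular body | 19600.00 | 70.00 | 70.00 | 1372000.00 | 1372000.00
semicircular top | 7696.90 | 70.00 | 169.71 | 538783.14 | 1306232.95
triangular fin | 1375.00 | 148.33 | 36.67 | 203958.33 | 50416.67
hole | -3631.68 | 71.00 | 45.00 | -257849.36 | -163425.65
Σ | 25040.22 |  |  | 1856892.11 | 2565223.96
x_c = 1856892.11 / 25040.22 = 74.16 mm
y_c = 2565223.96 / 25040.22 = 102.44 mm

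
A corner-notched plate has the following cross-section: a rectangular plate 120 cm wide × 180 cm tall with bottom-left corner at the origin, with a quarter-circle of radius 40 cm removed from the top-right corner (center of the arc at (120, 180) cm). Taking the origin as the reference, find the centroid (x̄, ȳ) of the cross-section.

plate: A = 120 × 180 = 21600.00, centroid at (60.00, 90.00).
removed quarter-circle: A = −¼π·40² = -1256.64, centroid at (103.02, 163.02).
ΣA = 20343.36 cm², ΣAx̄ = 1166536.89 cm³, ΣAȳ = 1739138.66 cm³.
x̄ = 1166536.89/20343.36 = 57.34 cm; ȳ = 1739138.66/20343.36 = 85.49 cm.

x̄ = 57.34 cm, ȳ = 85.49 cm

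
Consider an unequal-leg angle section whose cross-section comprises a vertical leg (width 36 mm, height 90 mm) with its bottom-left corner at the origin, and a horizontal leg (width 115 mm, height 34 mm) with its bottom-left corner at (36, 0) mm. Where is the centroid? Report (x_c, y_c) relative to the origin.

vertical leg: A = 36 × 90 = 3240.00, centroid at (18.00, 45.00).
horizontal leg: A = 115 × 34 = 3910.00, centroid at (93.50, 17.00).
ΣA = 7150.00 mm²
ΣAx_c = (3240.00)(18.00) + (3910.00)(93.50) = 423905.00 mm³
ΣAy_c = (3240.00)(45.00) + (3910.00)(17.00) = 212270.00 mm³
x_c = 423905.00 / 7150.00 = 59.29 mm
y_c = 212270.00 / 7150.00 = 29.69 mm

x_c = 59.29 mm, y_c = 29.69 mm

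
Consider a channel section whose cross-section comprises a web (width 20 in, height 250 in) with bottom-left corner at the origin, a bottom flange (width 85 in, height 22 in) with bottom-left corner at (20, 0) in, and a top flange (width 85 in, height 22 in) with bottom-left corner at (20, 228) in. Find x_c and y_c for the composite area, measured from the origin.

x_c = 32.47 in, y_c = 125.00 in

web: A = 20 × 250 = 5000.00, centroid at (10.00, 125.00).
bottom flange: A = 85 × 22 = 1870.00, centroid at (62.50, 11.00).
top flange: A = 85 × 22 = 1870.00, centroid at (62.50, 239.00).
ΣA = 8740.00 in², ΣAx_c = 283750.00 in³, ΣAy_c = 1092500.00 in³.
x_c = 283750.00/8740.00 = 32.47 in; y_c = 1092500.00/8740.00 = 125.00 in.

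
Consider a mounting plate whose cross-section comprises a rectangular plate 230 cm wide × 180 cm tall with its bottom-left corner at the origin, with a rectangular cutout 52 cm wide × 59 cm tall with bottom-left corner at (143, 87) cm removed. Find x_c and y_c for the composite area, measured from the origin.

x_c = 110.68 cm, y_c = 87.88 cm

Part | A | x̄ᵢ | ȳᵢ | A·x̄ᵢ | A·ȳᵢ
plate | 41400.00 | 115.00 | 90.00 | 4761000.00 | 3726000.00
hole | -3068.00 | 169.00 | 116.50 | -518492.00 | -357422.00
Σ | 38332.00 |  |  | 4242508.00 | 3368578.00
x_c = 4242508.00 / 38332.00 = 110.68 cm
y_c = 3368578.00 / 38332.00 = 87.88 cm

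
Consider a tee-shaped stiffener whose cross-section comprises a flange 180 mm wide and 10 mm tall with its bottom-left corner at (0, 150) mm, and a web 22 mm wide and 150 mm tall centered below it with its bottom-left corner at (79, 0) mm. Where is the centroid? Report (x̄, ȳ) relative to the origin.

x̄ = 90.00 mm, ȳ = 103.24 mm

web: A = 22 × 150 = 3300.00, centroid at (90.00, 75.00).
flange: A = 180 × 10 = 1800.00, centroid at (90.00, 155.00).
ΣA = 5100.00 mm²
ΣAx̄ = (3300.00)(90.00) + (1800.00)(90.00) = 459000.00 mm³
ΣAȳ = (3300.00)(75.00) + (1800.00)(155.00) = 526500.00 mm³
x̄ = 459000.00 / 5100.00 = 90.00 mm
ȳ = 526500.00 / 5100.00 = 103.24 mm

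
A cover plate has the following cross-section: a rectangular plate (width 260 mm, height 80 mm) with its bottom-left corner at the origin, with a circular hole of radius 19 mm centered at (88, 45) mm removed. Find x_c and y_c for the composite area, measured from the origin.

Part | A | x̄ᵢ | ȳᵢ | A·x̄ᵢ | A·ȳᵢ
plate | 20800.00 | 130.00 | 40.00 | 2704000.00 | 832000.00
hole | -1134.11 | 88.00 | 45.00 | -99802.12 | -51035.17
Σ | 19665.89 |  |  | 2604197.88 | 780964.83
x_c = 2604197.88 / 19665.89 = 132.42 mm
y_c = 780964.83 / 19665.89 = 39.71 mm

x_c = 132.42 mm, y_c = 39.71 mm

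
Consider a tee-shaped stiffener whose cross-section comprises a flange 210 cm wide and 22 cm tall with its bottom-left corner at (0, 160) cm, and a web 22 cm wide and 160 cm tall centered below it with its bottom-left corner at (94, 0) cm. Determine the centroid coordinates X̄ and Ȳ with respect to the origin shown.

X̄ = 105.00 cm, Ȳ = 131.65 cm

web: A = 22 × 160 = 3520.00, centroid at (105.00, 80.00).
flange: A = 210 × 22 = 4620.00, centroid at (105.00, 171.00).
ΣA = 8140.00 cm², ΣAX̄ = 854700.00 cm³, ΣAȲ = 1071620.00 cm³.
X̄ = 854700.00/8140.00 = 105.00 cm; Ȳ = 1071620.00/8140.00 = 131.65 cm.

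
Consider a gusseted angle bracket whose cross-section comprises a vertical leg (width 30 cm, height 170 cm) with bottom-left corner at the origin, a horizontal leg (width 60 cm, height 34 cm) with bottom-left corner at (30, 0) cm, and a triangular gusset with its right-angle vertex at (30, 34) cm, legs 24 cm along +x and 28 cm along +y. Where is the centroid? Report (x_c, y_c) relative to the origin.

vertical leg: A = 30 × 170 = 5100.00, centroid at (15.00, 85.00).
horizontal leg: A = 60 × 34 = 2040.00, centroid at (60.00, 17.00).
gusset: A = ½·24·28 = 336.00, centroid at (38.00, 43.33).
ΣA = 7476.00 cm²
ΣAx_c = (5100.00)(15.00) + (2040.00)(60.00) + (336.00)(38.00) = 211668.00 cm³
ΣAy_c = (5100.00)(85.00) + (2040.00)(17.00) + (336.00)(43.33) = 482740.00 cm³
x_c = 211668.00 / 7476.00 = 28.31 cm
y_c = 482740.00 / 7476.00 = 64.57 cm

x_c = 28.31 cm, y_c = 64.57 cm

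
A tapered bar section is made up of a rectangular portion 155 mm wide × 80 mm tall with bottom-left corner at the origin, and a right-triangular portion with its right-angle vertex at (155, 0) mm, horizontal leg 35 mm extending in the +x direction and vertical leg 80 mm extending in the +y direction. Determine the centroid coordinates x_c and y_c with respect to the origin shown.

x_c = 86.55 mm, y_c = 38.65 mm

rectangular portion: A = 155 × 80 = 12400.00, centroid at (77.50, 40.00).
triangular portion: A = ½·35·80 = 1400.00, centroid at (166.67, 26.67).
ΣA = 13800.00 mm², ΣAx_c = 1194333.33 mm³, ΣAy_c = 533333.33 mm³.
x_c = 1194333.33/13800.00 = 86.55 mm; y_c = 533333.33/13800.00 = 38.65 mm.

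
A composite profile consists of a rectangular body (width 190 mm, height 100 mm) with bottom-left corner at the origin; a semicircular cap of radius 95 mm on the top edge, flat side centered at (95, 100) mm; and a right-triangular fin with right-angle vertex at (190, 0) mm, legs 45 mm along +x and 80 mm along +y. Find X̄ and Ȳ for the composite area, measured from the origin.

X̄ = 100.66 mm, Ȳ = 85.41 mm

Part | A | x̄ᵢ | ȳᵢ | A·x̄ᵢ | A·ȳᵢ
rectangular body | 19000.00 | 95.00 | 50.00 | 1805000.00 | 950000.00
semicircular top | 14176.44 | 95.00 | 140.32 | 1346761.50 | 1989227.02
triangular fin | 1800.00 | 205.00 | 26.67 | 369000.00 | 48000.00
Σ | 34976.44 |  |  | 3520761.50 | 2987227.02
X̄ = 3520761.50 / 34976.44 = 100.66 mm
Ȳ = 2987227.02 / 34976.44 = 85.41 mm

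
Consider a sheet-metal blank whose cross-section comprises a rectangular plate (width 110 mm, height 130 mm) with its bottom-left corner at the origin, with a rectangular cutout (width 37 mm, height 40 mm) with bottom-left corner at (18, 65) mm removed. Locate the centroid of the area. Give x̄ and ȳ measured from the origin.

Part | A | x̄ᵢ | ȳᵢ | A·x̄ᵢ | A·ȳᵢ
plate | 14300.00 | 55.00 | 65.00 | 786500.00 | 929500.00
hole | -1480.00 | 36.50 | 85.00 | -54020.00 | -125800.00
Σ | 12820.00 |  |  | 732480.00 | 803700.00
x̄ = 732480.00 / 12820.00 = 57.14 mm
ȳ = 803700.00 / 12820.00 = 62.69 mm

x̄ = 57.14 mm, ȳ = 62.69 mm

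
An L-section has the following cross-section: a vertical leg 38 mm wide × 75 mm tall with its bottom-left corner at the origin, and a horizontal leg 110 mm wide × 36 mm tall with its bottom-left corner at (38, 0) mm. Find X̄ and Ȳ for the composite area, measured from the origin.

X̄ = 62.03 mm, Ȳ = 26.16 mm

vertical leg: A = 38 × 75 = 2850.00, centroid at (19.00, 37.50).
horizontal leg: A = 110 × 36 = 3960.00, centroid at (93.00, 18.00).
ΣA = 6810.00 mm²
ΣAX̄ = (2850.00)(19.00) + (3960.00)(93.00) = 422430.00 mm³
ΣAȲ = (2850.00)(37.50) + (3960.00)(18.00) = 178155.00 mm³
X̄ = 422430.00 / 6810.00 = 62.03 mm
Ȳ = 178155.00 / 6810.00 = 26.16 mm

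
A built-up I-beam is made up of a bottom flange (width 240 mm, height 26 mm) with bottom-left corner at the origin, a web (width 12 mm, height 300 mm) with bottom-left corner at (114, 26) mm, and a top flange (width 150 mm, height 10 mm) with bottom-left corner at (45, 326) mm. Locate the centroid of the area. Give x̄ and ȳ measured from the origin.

x̄ = 120.00 mm, ȳ = 106.81 mm

bottom flange: A = 240 × 26 = 6240.00, centroid at (120.00, 13.00).
web: A = 12 × 300 = 3600.00, centroid at (120.00, 176.00).
top flange: A = 150 × 10 = 1500.00, centroid at (120.00, 331.00).
ΣA = 11340.00 mm²
ΣAx̄ = (6240.00)(120.00) + (3600.00)(120.00) + (1500.00)(120.00) = 1360800.00 mm³
ΣAȳ = (6240.00)(13.00) + (3600.00)(176.00) + (1500.00)(331.00) = 1211220.00 mm³
x̄ = 1360800.00 / 11340.00 = 120.00 mm
ȳ = 1211220.00 / 11340.00 = 106.81 mm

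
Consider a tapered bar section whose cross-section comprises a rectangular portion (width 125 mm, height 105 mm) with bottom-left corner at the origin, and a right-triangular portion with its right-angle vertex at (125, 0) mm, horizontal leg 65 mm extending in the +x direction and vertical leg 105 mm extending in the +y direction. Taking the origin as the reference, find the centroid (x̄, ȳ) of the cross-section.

rectangular portion: A = 125 × 105 = 13125.00, centroid at (62.50, 52.50).
triangular portion: A = ½·65·105 = 3412.50, centroid at (146.67, 35.00).
ΣA = 16537.50 mm²
ΣAx̄ = (13125.00)(62.50) + (3412.50)(146.67) = 1320812.50 mm³
ΣAȳ = (13125.00)(52.50) + (3412.50)(35.00) = 808500.00 mm³
x̄ = 1320812.50 / 16537.50 = 79.87 mm
ȳ = 808500.00 / 16537.50 = 48.89 mm

x̄ = 79.87 mm, ȳ = 48.89 mm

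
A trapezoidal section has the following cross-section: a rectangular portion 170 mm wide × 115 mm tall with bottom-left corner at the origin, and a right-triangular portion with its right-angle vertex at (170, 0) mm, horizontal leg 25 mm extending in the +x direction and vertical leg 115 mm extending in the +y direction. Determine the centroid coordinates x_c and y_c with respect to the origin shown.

x_c = 91.39 mm, y_c = 56.19 mm

rectangular portion: A = 170 × 115 = 19550.00, centroid at (85.00, 57.50).
triangular portion: A = ½·25·115 = 1437.50, centroid at (178.33, 38.33).
ΣA = 20987.50 mm², ΣAx_c = 1918104.17 mm³, ΣAy_c = 1179229.17 mm³.
x_c = 1918104.17/20987.50 = 91.39 mm; y_c = 1179229.17/20987.50 = 56.19 mm.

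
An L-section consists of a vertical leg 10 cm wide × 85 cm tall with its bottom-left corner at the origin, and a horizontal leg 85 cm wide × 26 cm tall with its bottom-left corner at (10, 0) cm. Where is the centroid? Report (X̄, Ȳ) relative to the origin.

X̄ = 39.31 cm, Ȳ = 21.19 cm

vertical leg: A = 10 × 85 = 850.00, centroid at (5.00, 42.50).
horizontal leg: A = 85 × 26 = 2210.00, centroid at (52.50, 13.00).
ΣA = 3060.00 cm², ΣAX̄ = 120275.00 cm³, ΣAȲ = 64855.00 cm³.
X̄ = 120275.00/3060.00 = 39.31 cm; Ȳ = 64855.00/3060.00 = 21.19 cm.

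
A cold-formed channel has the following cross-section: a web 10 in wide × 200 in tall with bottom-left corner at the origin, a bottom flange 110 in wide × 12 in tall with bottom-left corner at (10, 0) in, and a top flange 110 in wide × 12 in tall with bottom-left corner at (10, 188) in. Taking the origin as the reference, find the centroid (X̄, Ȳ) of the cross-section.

Part | A | x̄ᵢ | ȳᵢ | A·x̄ᵢ | A·ȳᵢ
web | 2000.00 | 5.00 | 100.00 | 10000.00 | 200000.00
bottom flange | 1320.00 | 65.00 | 6.00 | 85800.00 | 7920.00
top flange | 1320.00 | 65.00 | 194.00 | 85800.00 | 256080.00
Σ | 4640.00 |  |  | 181600.00 | 464000.00
X̄ = 181600.00 / 4640.00 = 39.14 in
Ȳ = 464000.00 / 4640.00 = 100.00 in

X̄ = 39.14 in, Ȳ = 100.00 in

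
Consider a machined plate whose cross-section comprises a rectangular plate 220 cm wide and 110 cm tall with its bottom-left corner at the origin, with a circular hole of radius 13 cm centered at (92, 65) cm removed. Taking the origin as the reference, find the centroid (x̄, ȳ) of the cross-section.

Part | A | x̄ᵢ | ȳᵢ | A·x̄ᵢ | A·ȳᵢ
plate | 24200.00 | 110.00 | 55.00 | 2662000.00 | 1331000.00
hole | -530.93 | 92.00 | 65.00 | -48845.48 | -34510.40
Σ | 23669.07 |  |  | 2613154.52 | 1296489.60
x̄ = 2613154.52 / 23669.07 = 110.40 cm
ȳ = 1296489.60 / 23669.07 = 54.78 cm

x̄ = 110.40 cm, ȳ = 54.78 cm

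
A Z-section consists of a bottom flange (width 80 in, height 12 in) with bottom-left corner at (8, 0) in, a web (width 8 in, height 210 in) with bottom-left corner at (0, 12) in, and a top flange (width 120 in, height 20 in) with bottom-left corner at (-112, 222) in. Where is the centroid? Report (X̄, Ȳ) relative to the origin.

bottom flange: A = 80 × 12 = 960.00, centroid at (48.00, 6.00).
web: A = 8 × 210 = 1680.00, centroid at (4.00, 117.00).
top flange: A = 120 × 20 = 2400.00, centroid at (-52.00, 232.00).
ΣA = 5040.00 in², ΣAX̄ = -72000.00 in³, ΣAȲ = 759120.00 in³.
X̄ = -72000.00/5040.00 = -14.29 in; Ȳ = 759120.00/5040.00 = 150.62 in.

X̄ = -14.29 in, Ȳ = 150.62 in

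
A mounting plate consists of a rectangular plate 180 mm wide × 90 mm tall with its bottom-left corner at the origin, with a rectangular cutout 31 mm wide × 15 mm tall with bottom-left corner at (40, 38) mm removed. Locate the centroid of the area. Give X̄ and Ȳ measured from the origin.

X̄ = 91.02 mm, Ȳ = 44.99 mm

plate: A = 180 × 90 = 16200.00, centroid at (90.00, 45.00).
hole: A = −(31 × 15) = -465.00, centroid at (55.50, 45.50).
ΣA = 15735.00 mm², ΣAX̄ = 1432192.50 mm³, ΣAȲ = 707842.50 mm³.
X̄ = 1432192.50/15735.00 = 91.02 mm; Ȳ = 707842.50/15735.00 = 44.99 mm.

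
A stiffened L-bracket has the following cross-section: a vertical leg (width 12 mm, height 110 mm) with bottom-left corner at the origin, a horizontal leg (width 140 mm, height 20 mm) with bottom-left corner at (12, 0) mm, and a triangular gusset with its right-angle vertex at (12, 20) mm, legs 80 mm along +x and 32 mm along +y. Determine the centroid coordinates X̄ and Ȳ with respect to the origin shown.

X̄ = 53.15 mm, Ȳ = 25.90 mm

vertical leg: A = 12 × 110 = 1320.00, centroid at (6.00, 55.00).
horizontal leg: A = 140 × 20 = 2800.00, centroid at (82.00, 10.00).
gusset: A = ½·80·32 = 1280.00, centroid at (38.67, 30.67).
ΣA = 5400.00 mm², ΣAX̄ = 287013.33 mm³, ΣAȲ = 139853.33 mm³.
X̄ = 287013.33/5400.00 = 53.15 mm; Ȳ = 139853.33/5400.00 = 25.90 mm.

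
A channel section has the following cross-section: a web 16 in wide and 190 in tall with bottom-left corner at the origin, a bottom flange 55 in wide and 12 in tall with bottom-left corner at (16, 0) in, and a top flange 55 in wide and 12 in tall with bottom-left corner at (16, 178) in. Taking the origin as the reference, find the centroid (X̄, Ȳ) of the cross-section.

X̄ = 18.75 in, Ȳ = 95.00 in

Part | A | x̄ᵢ | ȳᵢ | A·x̄ᵢ | A·ȳᵢ
web | 3040.00 | 8.00 | 95.00 | 24320.00 | 288800.00
bottom flange | 660.00 | 43.50 | 6.00 | 28710.00 | 3960.00
top flange | 660.00 | 43.50 | 184.00 | 28710.00 | 121440.00
Σ | 4360.00 |  |  | 81740.00 | 414200.00
X̄ = 81740.00 / 4360.00 = 18.75 in
Ȳ = 414200.00 / 4360.00 = 95.00 in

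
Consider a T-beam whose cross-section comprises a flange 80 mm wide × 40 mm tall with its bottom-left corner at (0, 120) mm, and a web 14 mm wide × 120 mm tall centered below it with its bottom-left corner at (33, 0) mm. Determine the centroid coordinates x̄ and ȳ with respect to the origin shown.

Part | A | x̄ᵢ | ȳᵢ | A·x̄ᵢ | A·ȳᵢ
web | 1680.00 | 40.00 | 60.00 | 67200.00 | 100800.00
flange | 3200.00 | 40.00 | 140.00 | 128000.00 | 448000.00
Σ | 4880.00 |  |  | 195200.00 | 548800.00
x̄ = 195200.00 / 4880.00 = 40.00 mm
ȳ = 548800.00 / 4880.00 = 112.46 mm

x̄ = 40.00 mm, ȳ = 112.46 mm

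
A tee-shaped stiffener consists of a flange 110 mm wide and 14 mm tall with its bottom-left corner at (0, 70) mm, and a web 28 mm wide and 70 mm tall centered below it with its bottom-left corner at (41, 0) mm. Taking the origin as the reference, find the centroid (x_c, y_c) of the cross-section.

x_c = 55.00 mm, y_c = 53.48 mm

web: A = 28 × 70 = 1960.00, centroid at (55.00, 35.00).
flange: A = 110 × 14 = 1540.00, centroid at (55.00, 77.00).
ΣA = 3500.00 mm², ΣAx_c = 192500.00 mm³, ΣAy_c = 187180.00 mm³.
x_c = 192500.00/3500.00 = 55.00 mm; y_c = 187180.00/3500.00 = 53.48 mm.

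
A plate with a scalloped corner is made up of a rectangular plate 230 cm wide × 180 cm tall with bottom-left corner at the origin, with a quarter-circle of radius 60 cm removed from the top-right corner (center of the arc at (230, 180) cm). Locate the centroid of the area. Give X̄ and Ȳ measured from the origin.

X̄ = 108.44 cm, Ȳ = 85.27 cm

Part | A | x̄ᵢ | ȳᵢ | A·x̄ᵢ | A·ȳᵢ
plate | 41400.00 | 115.00 | 90.00 | 4761000.00 | 3726000.00
removed quarter-circle | -2827.43 | 204.54 | 154.54 | -578309.68 | -436938.01
Σ | 38572.57 |  |  | 4182690.32 | 3289061.99
X̄ = 4182690.32 / 38572.57 = 108.44 cm
Ȳ = 3289061.99 / 38572.57 = 85.27 cm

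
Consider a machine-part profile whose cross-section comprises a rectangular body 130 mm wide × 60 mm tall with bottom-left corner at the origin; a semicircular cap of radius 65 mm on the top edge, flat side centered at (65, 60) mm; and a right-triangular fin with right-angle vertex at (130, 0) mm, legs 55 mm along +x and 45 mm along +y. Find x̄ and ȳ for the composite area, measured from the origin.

rectangular body: A = 130 × 60 = 7800.00, centroid at (65.00, 30.00).
semicircular top: A = ½π·65² = 6636.61, centroid at (65.00, 87.59).
triangular fin: A = ½·55·45 = 1237.50, centroid at (148.33, 15.00).
ΣA = 15674.11 mm², ΣAx̄ = 1121942.44 mm³, ΣAȳ = 833842.70 mm³.
x̄ = 1121942.44/15674.11 = 71.58 mm; ȳ = 833842.70/15674.11 = 53.20 mm.

x̄ = 71.58 mm, ȳ = 53.20 mm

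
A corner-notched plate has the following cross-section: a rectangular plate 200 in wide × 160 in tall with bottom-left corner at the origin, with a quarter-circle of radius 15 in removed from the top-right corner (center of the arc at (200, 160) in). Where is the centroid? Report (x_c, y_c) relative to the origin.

x_c = 99.48 in, y_c = 79.59 in

plate: A = 200 × 160 = 32000.00, centroid at (100.00, 80.00).
removed quarter-circle: A = −¼π·15² = -176.71, centroid at (193.63, 153.63).
ΣA = 31823.29 in², ΣAx_c = 3165782.08 in³, ΣAy_c = 2532850.67 in³.
x_c = 3165782.08/31823.29 = 99.48 in; y_c = 2532850.67/31823.29 = 79.59 in.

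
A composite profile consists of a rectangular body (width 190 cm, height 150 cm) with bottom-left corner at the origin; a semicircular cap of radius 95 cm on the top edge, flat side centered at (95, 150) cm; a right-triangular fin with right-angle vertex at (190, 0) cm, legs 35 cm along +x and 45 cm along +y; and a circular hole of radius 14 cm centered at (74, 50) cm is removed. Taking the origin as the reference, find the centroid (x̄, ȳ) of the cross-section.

rectangular body: A = 190 × 150 = 28500.00, centroid at (95.00, 75.00).
semicircular top: A = ½π·95² = 14176.44, centroid at (95.00, 190.32).
triangular fin: A = ½·35·45 = 787.50, centroid at (201.67, 15.00).
hole: A = −π·14² = -615.75, centroid at (74.00, 50.00).
ΣA = 42848.18 cm², ΣAx̄ = 4167508.34 cm³, ΣAȳ = 4816573.75 cm³.
x̄ = 4167508.34/42848.18 = 97.26 cm; ȳ = 4816573.75/42848.18 = 112.41 cm.

x̄ = 97.26 cm, ȳ = 112.41 cm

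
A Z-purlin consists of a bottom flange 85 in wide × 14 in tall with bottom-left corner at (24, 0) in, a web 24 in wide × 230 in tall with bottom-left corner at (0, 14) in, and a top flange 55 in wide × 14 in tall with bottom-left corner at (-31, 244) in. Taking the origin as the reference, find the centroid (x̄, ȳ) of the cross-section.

bottom flange: A = 85 × 14 = 1190.00, centroid at (66.50, 7.00).
web: A = 24 × 230 = 5520.00, centroid at (12.00, 129.00).
top flange: A = 55 × 14 = 770.00, centroid at (-3.50, 251.00).
ΣA = 7480.00 in², ΣAx̄ = 142680.00 in³, ΣAȳ = 913680.00 in³.
x̄ = 142680.00/7480.00 = 19.07 in; ȳ = 913680.00/7480.00 = 122.15 in.

x̄ = 19.07 in, ȳ = 122.15 in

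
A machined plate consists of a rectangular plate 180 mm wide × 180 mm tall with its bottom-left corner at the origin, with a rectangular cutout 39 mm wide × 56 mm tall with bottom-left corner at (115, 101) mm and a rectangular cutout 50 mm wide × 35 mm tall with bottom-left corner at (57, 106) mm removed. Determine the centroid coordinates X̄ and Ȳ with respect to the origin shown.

Part | A | x̄ᵢ | ȳᵢ | A·x̄ᵢ | A·ȳᵢ
plate | 32400.00 | 90.00 | 90.00 | 2916000.00 | 2916000.00
hole 1 | -2184.00 | 134.50 | 129.00 | -293748.00 | -281736.00
hole 2 | -1750.00 | 82.00 | 123.50 | -143500.00 | -216125.00
Σ | 28466.00 |  |  | 2478752.00 | 2418139.00
X̄ = 2478752.00 / 28466.00 = 87.08 mm
Ȳ = 2418139.00 / 28466.00 = 84.95 mm

X̄ = 87.08 mm, Ȳ = 84.95 mm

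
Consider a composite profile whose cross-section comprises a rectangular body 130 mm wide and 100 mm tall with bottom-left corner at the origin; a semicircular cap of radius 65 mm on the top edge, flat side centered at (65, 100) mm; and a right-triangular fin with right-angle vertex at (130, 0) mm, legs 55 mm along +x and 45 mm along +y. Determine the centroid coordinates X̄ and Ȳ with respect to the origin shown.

Part | A | x̄ᵢ | ȳᵢ | A·x̄ᵢ | A·ȳᵢ
rectangular body | 13000.00 | 65.00 | 50.00 | 845000.00 | 650000.00
semicircular top | 6636.61 | 65.00 | 127.59 | 431379.94 | 846744.78
triangular fin | 1237.50 | 148.33 | 15.00 | 183562.50 | 18562.50
Σ | 20874.11 |  |  | 1459942.44 | 1515307.28
X̄ = 1459942.44 / 20874.11 = 69.94 mm
Ȳ = 1515307.28 / 20874.11 = 72.59 mm

X̄ = 69.94 mm, Ȳ = 72.59 mm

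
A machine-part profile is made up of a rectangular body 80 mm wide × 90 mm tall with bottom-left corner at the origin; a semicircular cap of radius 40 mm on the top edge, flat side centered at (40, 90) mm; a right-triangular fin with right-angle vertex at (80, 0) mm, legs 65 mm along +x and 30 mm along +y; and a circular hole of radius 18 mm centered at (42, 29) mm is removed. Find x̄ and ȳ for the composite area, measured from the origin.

x̄ = 46.01 mm, ȳ = 59.26 mm

rectangular body: A = 80 × 90 = 7200.00, centroid at (40.00, 45.00).
semicircular top: A = ½π·40² = 2513.27, centroid at (40.00, 106.98).
triangular fin: A = ½·65·30 = 975.00, centroid at (101.67, 10.00).
hole: A = −π·18² = -1017.88, centroid at (42.00, 29.00).
ΣA = 9670.40 mm², ΣAx̄ = 444905.17 mm³, ΣAȳ = 573092.93 mm³.
x̄ = 444905.17/9670.40 = 46.01 mm; ȳ = 573092.93/9670.40 = 59.26 mm.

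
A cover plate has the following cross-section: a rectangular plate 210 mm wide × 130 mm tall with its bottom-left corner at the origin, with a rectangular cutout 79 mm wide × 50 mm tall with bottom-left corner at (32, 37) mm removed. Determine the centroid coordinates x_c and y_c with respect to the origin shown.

plate: A = 210 × 130 = 27300.00, centroid at (105.00, 65.00).
hole: A = −(79 × 50) = -3950.00, centroid at (71.50, 62.00).
ΣA = 23350.00 mm², ΣAx_c = 2584075.00 mm³, ΣAy_c = 1529600.00 mm³.
x_c = 2584075.00/23350.00 = 110.67 mm; y_c = 1529600.00/23350.00 = 65.51 mm.

x_c = 110.67 mm, y_c = 65.51 mm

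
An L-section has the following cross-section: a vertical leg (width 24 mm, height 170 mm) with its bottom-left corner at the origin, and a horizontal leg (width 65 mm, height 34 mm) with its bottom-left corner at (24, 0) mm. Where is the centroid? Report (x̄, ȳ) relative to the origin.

x̄ = 27.64 mm, ȳ = 61.11 mm

vertical leg: A = 24 × 170 = 4080.00, centroid at (12.00, 85.00).
horizontal leg: A = 65 × 34 = 2210.00, centroid at (56.50, 17.00).
ΣA = 6290.00 mm², ΣAx̄ = 173825.00 mm³, ΣAȳ = 384370.00 mm³.
x̄ = 173825.00/6290.00 = 27.64 mm; ȳ = 384370.00/6290.00 = 61.11 mm.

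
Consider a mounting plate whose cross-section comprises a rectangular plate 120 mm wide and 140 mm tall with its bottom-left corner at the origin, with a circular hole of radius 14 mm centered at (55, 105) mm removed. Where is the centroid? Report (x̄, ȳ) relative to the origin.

plate: A = 120 × 140 = 16800.00, centroid at (60.00, 70.00).
hole: A = −π·14² = -615.75, centroid at (55.00, 105.00).
ΣA = 16184.25 mm²
ΣAx̄ = (16800.00)(60.00) + (-615.75)(55.00) = 974133.63 mm³
ΣAȳ = (16800.00)(70.00) + (-615.75)(105.00) = 1111346.02 mm³
x̄ = 974133.63 / 16184.25 = 60.19 mm
ȳ = 1111346.02 / 16184.25 = 68.67 mm

x̄ = 60.19 mm, ȳ = 68.67 mm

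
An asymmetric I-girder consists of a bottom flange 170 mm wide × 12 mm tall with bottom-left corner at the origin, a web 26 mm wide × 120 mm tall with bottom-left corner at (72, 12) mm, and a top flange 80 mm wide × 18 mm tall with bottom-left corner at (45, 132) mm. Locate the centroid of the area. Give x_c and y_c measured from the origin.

bottom flange: A = 170 × 12 = 2040.00, centroid at (85.00, 6.00).
web: A = 26 × 120 = 3120.00, centroid at (85.00, 72.00).
top flange: A = 80 × 18 = 1440.00, centroid at (85.00, 141.00).
ΣA = 6600.00 mm²
ΣAx_c = (2040.00)(85.00) + (3120.00)(85.00) + (1440.00)(85.00) = 561000.00 mm³
ΣAy_c = (2040.00)(6.00) + (3120.00)(72.00) + (1440.00)(141.00) = 439920.00 mm³
x_c = 561000.00 / 6600.00 = 85.00 mm
y_c = 439920.00 / 6600.00 = 66.65 mm

x_c = 85.00 mm, y_c = 66.65 mm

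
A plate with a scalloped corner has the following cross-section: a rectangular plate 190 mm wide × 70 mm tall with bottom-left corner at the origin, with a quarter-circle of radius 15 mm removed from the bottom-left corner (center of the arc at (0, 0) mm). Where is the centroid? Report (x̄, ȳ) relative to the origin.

x̄ = 96.19 mm, ȳ = 35.39 mm

Part | A | x̄ᵢ | ȳᵢ | A·x̄ᵢ | A·ȳᵢ
plate | 13300.00 | 95.00 | 35.00 | 1263500.00 | 465500.00
removed quarter-circle | -176.71 | 6.37 | 6.37 | -1125.00 | -1125.00
Σ | 13123.29 |  |  | 1262375.00 | 464375.00
x̄ = 1262375.00 / 13123.29 = 96.19 mm
ȳ = 464375.00 / 13123.29 = 35.39 mm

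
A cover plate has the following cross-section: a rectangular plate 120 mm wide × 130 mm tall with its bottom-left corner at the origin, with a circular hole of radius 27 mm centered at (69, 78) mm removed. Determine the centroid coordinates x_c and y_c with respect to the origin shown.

x_c = 58.45 mm, y_c = 62.76 mm

Part | A | x̄ᵢ | ȳᵢ | A·x̄ᵢ | A·ȳᵢ
plate | 15600.00 | 60.00 | 65.00 | 936000.00 | 1014000.00
hole | -2290.22 | 69.00 | 78.00 | -158025.25 | -178637.24
Σ | 13309.78 |  |  | 777974.75 | 835362.76
x_c = 777974.75 / 13309.78 = 58.45 mm
y_c = 835362.76 / 13309.78 = 62.76 mm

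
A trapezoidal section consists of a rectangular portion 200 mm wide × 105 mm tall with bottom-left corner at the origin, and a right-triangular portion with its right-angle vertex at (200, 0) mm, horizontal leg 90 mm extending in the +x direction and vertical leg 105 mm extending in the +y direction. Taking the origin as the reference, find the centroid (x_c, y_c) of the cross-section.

x_c = 123.88 mm, y_c = 49.29 mm

rectangular portion: A = 200 × 105 = 21000.00, centroid at (100.00, 52.50).
triangular portion: A = ½·90·105 = 4725.00, centroid at (230.00, 35.00).
ΣA = 25725.00 mm²
ΣAx_c = (21000.00)(100.00) + (4725.00)(230.00) = 3186750.00 mm³
ΣAy_c = (21000.00)(52.50) + (4725.00)(35.00) = 1267875.00 mm³
x_c = 3186750.00 / 25725.00 = 123.88 mm
y_c = 1267875.00 / 25725.00 = 49.29 mm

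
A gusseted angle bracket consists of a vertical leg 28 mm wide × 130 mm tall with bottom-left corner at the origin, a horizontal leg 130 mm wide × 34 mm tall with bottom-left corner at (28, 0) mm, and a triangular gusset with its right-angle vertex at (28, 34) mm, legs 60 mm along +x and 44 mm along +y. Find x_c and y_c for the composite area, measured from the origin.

vertical leg: A = 28 × 130 = 3640.00, centroid at (14.00, 65.00).
horizontal leg: A = 130 × 34 = 4420.00, centroid at (93.00, 17.00).
gusset: A = ½·60·44 = 1320.00, centroid at (48.00, 48.67).
ΣA = 9380.00 mm²
ΣAx_c = (3640.00)(14.00) + (4420.00)(93.00) + (1320.00)(48.00) = 525380.00 mm³
ΣAy_c = (3640.00)(65.00) + (4420.00)(17.00) + (1320.00)(48.67) = 375980.00 mm³
x_c = 525380.00 / 9380.00 = 56.01 mm
y_c = 375980.00 / 9380.00 = 40.08 mm

x_c = 56.01 mm, y_c = 40.08 mm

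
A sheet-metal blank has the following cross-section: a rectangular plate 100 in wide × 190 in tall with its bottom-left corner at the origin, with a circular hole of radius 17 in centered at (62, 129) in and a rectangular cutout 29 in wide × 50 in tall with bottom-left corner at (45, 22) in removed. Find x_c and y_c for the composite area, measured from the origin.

x_c = 48.52 in, y_c = 97.33 in

plate: A = 100 × 190 = 19000.00, centroid at (50.00, 95.00).
hole 1: A = −π·17² = -907.92, centroid at (62.00, 129.00).
hole 2: A = −(29 × 50) = -1450.00, centroid at (59.50, 47.00).
ΣA = 16642.08 in², ΣAx_c = 807433.94 in³, ΣAy_c = 1619728.28 in³.
x_c = 807433.94/16642.08 = 48.52 in; y_c = 1619728.28/16642.08 = 97.33 in.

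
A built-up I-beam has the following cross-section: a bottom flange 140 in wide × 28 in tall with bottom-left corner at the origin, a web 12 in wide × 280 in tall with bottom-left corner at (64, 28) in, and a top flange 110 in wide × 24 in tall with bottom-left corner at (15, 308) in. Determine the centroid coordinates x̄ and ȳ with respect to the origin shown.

x̄ = 70.00 in, ȳ = 147.60 in

Part | A | x̄ᵢ | ȳᵢ | A·x̄ᵢ | A·ȳᵢ
bottom flange | 3920.00 | 70.00 | 14.00 | 274400.00 | 54880.00
web | 3360.00 | 70.00 | 168.00 | 235200.00 | 564480.00
top flange | 2640.00 | 70.00 | 320.00 | 184800.00 | 844800.00
Σ | 9920.00 |  |  | 694400.00 | 1464160.00
x̄ = 694400.00 / 9920.00 = 70.00 in
ȳ = 1464160.00 / 9920.00 = 147.60 in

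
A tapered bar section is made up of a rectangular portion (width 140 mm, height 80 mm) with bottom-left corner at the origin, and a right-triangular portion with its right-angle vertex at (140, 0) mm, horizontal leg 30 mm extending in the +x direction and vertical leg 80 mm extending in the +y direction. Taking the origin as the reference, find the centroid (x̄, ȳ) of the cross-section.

x̄ = 77.74 mm, ȳ = 38.71 mm

rectangular portion: A = 140 × 80 = 11200.00, centroid at (70.00, 40.00).
triangular portion: A = ½·30·80 = 1200.00, centroid at (150.00, 26.67).
ΣA = 12400.00 mm²
ΣAx̄ = (11200.00)(70.00) + (1200.00)(150.00) = 964000.00 mm³
ΣAȳ = (11200.00)(40.00) + (1200.00)(26.67) = 480000.00 mm³
x̄ = 964000.00 / 12400.00 = 77.74 mm
ȳ = 480000.00 / 12400.00 = 38.71 mm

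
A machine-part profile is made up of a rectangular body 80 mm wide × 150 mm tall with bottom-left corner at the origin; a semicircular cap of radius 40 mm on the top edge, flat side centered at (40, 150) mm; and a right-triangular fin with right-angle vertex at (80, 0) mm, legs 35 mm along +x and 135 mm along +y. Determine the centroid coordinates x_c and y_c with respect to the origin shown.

x_c = 47.23 mm, y_c = 84.50 mm

rectangular body: A = 80 × 150 = 12000.00, centroid at (40.00, 75.00).
semicircular top: A = ½π·40² = 2513.27, centroid at (40.00, 166.98).
triangular fin: A = ½·35·135 = 2362.50, centroid at (91.67, 45.00).
ΣA = 16875.77 mm²
ΣAx_c = (12000.00)(40.00) + (2513.27)(40.00) + (2362.50)(91.67) = 797093.46 mm³
ΣAy_c = (12000.00)(75.00) + (2513.27)(166.98) + (2362.50)(45.00) = 1425970.29 mm³
x_c = 797093.46 / 16875.77 = 47.23 mm
y_c = 1425970.29 / 16875.77 = 84.50 mm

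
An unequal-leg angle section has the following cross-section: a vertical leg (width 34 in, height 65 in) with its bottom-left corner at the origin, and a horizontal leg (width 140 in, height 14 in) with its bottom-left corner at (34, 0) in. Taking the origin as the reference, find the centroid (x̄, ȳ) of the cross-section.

vertical leg: A = 34 × 65 = 2210.00, centroid at (17.00, 32.50).
horizontal leg: A = 140 × 14 = 1960.00, centroid at (104.00, 7.00).
ΣA = 4170.00 in²
ΣAx̄ = (2210.00)(17.00) + (1960.00)(104.00) = 241410.00 in³
ΣAȳ = (2210.00)(32.50) + (1960.00)(7.00) = 85545.00 in³
x̄ = 241410.00 / 4170.00 = 57.89 in
ȳ = 85545.00 / 4170.00 = 20.51 in

x̄ = 57.89 in, ȳ = 20.51 in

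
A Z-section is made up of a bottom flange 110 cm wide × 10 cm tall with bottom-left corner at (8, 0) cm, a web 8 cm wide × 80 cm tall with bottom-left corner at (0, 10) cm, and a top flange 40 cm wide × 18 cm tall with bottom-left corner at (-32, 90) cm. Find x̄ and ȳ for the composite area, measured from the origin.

Part | A | x̄ᵢ | ȳᵢ | A·x̄ᵢ | A·ȳᵢ
bottom flange | 1100.00 | 63.00 | 5.00 | 69300.00 | 5500.00
web | 640.00 | 4.00 | 50.00 | 2560.00 | 32000.00
top flange | 720.00 | -12.00 | 99.00 | -8640.00 | 71280.00
Σ | 2460.00 |  |  | 63220.00 | 108780.00
x̄ = 63220.00 / 2460.00 = 25.70 cm
ȳ = 108780.00 / 2460.00 = 44.22 cm

x̄ = 25.70 cm, ȳ = 44.22 cm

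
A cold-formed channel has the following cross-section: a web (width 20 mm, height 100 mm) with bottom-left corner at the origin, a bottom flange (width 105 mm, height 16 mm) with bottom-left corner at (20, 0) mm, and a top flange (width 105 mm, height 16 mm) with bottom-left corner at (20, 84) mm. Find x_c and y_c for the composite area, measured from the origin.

x_c = 49.18 mm, y_c = 50.00 mm

Part | A | x̄ᵢ | ȳᵢ | A·x̄ᵢ | A·ȳᵢ
web | 2000.00 | 10.00 | 50.00 | 20000.00 | 100000.00
bottom flange | 1680.00 | 72.50 | 8.00 | 121800.00 | 13440.00
top flange | 1680.00 | 72.50 | 92.00 | 121800.00 | 154560.00
Σ | 5360.00 |  |  | 263600.00 | 268000.00
x_c = 263600.00 / 5360.00 = 49.18 mm
y_c = 268000.00 / 5360.00 = 50.00 mm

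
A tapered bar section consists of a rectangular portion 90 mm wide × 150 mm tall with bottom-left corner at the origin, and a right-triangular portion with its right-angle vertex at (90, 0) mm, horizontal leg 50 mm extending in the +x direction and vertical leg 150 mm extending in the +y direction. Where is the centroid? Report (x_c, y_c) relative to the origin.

Part | A | x̄ᵢ | ȳᵢ | A·x̄ᵢ | A·ȳᵢ
rectangular portion | 13500.00 | 45.00 | 75.00 | 607500.00 | 1012500.00
triangular portion | 3750.00 | 106.67 | 50.00 | 400000.00 | 187500.00
Σ | 17250.00 |  |  | 1007500.00 | 1200000.00
x_c = 1007500.00 / 17250.00 = 58.41 mm
y_c = 1200000.00 / 17250.00 = 69.57 mm

x_c = 58.41 mm, y_c = 69.57 mm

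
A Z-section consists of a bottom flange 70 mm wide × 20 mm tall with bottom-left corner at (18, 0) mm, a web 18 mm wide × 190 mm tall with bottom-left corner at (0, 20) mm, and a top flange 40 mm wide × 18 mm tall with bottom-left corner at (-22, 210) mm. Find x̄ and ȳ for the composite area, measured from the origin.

x̄ = 18.69 mm, ȳ = 101.98 mm

bottom flange: A = 70 × 20 = 1400.00, centroid at (53.00, 10.00).
web: A = 18 × 190 = 3420.00, centroid at (9.00, 115.00).
top flange: A = 40 × 18 = 720.00, centroid at (-2.00, 219.00).
ΣA = 5540.00 mm², ΣAx̄ = 103540.00 mm³, ΣAȳ = 564980.00 mm³.
x̄ = 103540.00/5540.00 = 18.69 mm; ȳ = 564980.00/5540.00 = 101.98 mm.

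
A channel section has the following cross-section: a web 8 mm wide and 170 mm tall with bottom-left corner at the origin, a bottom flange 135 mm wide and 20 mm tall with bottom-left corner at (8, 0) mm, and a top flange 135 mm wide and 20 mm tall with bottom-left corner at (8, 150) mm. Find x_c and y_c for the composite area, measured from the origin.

web: A = 8 × 170 = 1360.00, centroid at (4.00, 85.00).
bottom flange: A = 135 × 20 = 2700.00, centroid at (75.50, 10.00).
top flange: A = 135 × 20 = 2700.00, centroid at (75.50, 160.00).
ΣA = 6760.00 mm²
ΣAx_c = (1360.00)(4.00) + (2700.00)(75.50) + (2700.00)(75.50) = 413140.00 mm³
ΣAy_c = (1360.00)(85.00) + (2700.00)(10.00) + (2700.00)(160.00) = 574600.00 mm³
x_c = 413140.00 / 6760.00 = 61.12 mm
y_c = 574600.00 / 6760.00 = 85.00 mm

x_c = 61.12 mm, y_c = 85.00 mm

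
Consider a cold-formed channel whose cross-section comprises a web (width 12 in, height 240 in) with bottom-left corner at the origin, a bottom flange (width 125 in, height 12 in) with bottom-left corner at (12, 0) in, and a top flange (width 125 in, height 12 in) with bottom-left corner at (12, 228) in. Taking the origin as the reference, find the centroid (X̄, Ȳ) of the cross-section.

X̄ = 40.95 in, Ȳ = 120.00 in

Part | A | x̄ᵢ | ȳᵢ | A·x̄ᵢ | A·ȳᵢ
web | 2880.00 | 6.00 | 120.00 | 17280.00 | 345600.00
bottom flange | 1500.00 | 74.50 | 6.00 | 111750.00 | 9000.00
top flange | 1500.00 | 74.50 | 234.00 | 111750.00 | 351000.00
Σ | 5880.00 |  |  | 240780.00 | 705600.00
X̄ = 240780.00 / 5880.00 = 40.95 in
Ȳ = 705600.00 / 5880.00 = 120.00 in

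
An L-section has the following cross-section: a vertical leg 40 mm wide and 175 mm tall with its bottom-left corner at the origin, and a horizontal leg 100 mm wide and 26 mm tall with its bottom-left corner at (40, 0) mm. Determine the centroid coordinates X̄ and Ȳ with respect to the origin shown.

X̄ = 38.96 mm, Ȳ = 67.32 mm

vertical leg: A = 40 × 175 = 7000.00, centroid at (20.00, 87.50).
horizontal leg: A = 100 × 26 = 2600.00, centroid at (90.00, 13.00).
ΣA = 9600.00 mm², ΣAX̄ = 374000.00 mm³, ΣAȲ = 646300.00 mm³.
X̄ = 374000.00/9600.00 = 38.96 mm; Ȳ = 646300.00/9600.00 = 67.32 mm.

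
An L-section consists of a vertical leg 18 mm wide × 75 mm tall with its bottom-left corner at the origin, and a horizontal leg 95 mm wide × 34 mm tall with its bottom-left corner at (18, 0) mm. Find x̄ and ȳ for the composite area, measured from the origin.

Part | A | x̄ᵢ | ȳᵢ | A·x̄ᵢ | A·ȳᵢ
vertical leg | 1350.00 | 9.00 | 37.50 | 12150.00 | 50625.00
horizontal leg | 3230.00 | 65.50 | 17.00 | 211565.00 | 54910.00
Σ | 4580.00 |  |  | 223715.00 | 105535.00
x̄ = 223715.00 / 4580.00 = 48.85 mm
ȳ = 105535.00 / 4580.00 = 23.04 mm

x̄ = 48.85 mm, ȳ = 23.04 mm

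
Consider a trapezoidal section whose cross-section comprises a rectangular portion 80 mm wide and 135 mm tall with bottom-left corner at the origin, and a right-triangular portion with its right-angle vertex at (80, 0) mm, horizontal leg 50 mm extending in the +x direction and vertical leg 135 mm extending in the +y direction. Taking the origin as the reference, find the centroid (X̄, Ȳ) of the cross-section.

X̄ = 53.49 mm, Ȳ = 62.14 mm

Part | A | x̄ᵢ | ȳᵢ | A·x̄ᵢ | A·ȳᵢ
rectangular portion | 10800.00 | 40.00 | 67.50 | 432000.00 | 729000.00
triangular portion | 3375.00 | 96.67 | 45.00 | 326250.00 | 151875.00
Σ | 14175.00 |  |  | 758250.00 | 880875.00
X̄ = 758250.00 / 14175.00 = 53.49 mm
Ȳ = 880875.00 / 14175.00 = 62.14 mm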